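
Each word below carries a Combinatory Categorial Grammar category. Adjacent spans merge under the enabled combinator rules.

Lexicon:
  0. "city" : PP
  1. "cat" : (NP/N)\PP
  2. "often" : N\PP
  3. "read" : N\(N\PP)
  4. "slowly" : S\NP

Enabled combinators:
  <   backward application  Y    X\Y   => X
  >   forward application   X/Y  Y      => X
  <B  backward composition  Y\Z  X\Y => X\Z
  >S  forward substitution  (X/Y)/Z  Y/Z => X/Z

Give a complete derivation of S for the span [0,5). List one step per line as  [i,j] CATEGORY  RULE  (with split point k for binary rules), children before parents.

[0,1] PP  lex  "city"
[1,2] (NP/N)\PP  lex  "cat"
[0,2] NP/N  <  k=1
[2,3] N\PP  lex  "often"
[3,4] N\(N\PP)  lex  "read"
[2,4] N  <  k=3
[0,4] NP  >  k=2
[4,5] S\NP  lex  "slowly"
[0,5] S  <  k=4

[0,5] S   <
  [0,4] NP   >
    [0,2] NP/N   <
      [0,1] "city" : PP
      [1,2] "cat" : (NP/N)\PP
    [2,4] N   <
      [2,3] "often" : N\PP
      [3,4] "read" : N\(N\PP)
  [4,5] "slowly" : S\NP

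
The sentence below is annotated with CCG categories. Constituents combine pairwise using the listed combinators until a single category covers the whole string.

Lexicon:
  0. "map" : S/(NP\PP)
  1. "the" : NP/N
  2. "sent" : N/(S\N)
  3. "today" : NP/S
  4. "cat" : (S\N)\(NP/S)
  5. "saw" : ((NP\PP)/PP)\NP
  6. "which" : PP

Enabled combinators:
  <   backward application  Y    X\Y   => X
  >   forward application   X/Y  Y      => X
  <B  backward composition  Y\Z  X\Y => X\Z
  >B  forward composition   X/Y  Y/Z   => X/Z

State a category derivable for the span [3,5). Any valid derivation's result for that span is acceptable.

[0,7] S   >
  [0,6] S/PP   >B
    [0,1] "map" : S/(NP\PP)
    [1,6] (NP\PP)/PP   <
      [1,5] NP   >
        [1,2] "the" : NP/N
        [2,5] N   >
          [2,3] "sent" : N/(S\N)
          [3,5] S\N   <
            [3,4] "today" : NP/S
            [4,5] "cat" : (S\N)\(NP/S)
      [5,6] "saw" : ((NP\PP)/PP)\NP
  [6,7] "which" : PP

S\N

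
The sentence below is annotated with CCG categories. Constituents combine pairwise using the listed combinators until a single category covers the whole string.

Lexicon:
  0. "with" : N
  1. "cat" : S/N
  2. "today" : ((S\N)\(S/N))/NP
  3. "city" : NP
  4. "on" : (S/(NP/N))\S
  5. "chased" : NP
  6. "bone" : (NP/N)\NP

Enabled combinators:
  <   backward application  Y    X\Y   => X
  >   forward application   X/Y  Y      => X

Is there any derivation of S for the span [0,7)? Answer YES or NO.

YES

[0,7] S   >
  [0,5] S/(NP/N)   <
    [0,4] S   <
      [0,1] "with" : N
      [1,4] S\N   <
        [1,2] "cat" : S/N
        [2,4] (S\N)\(S/N)   >
          [2,3] "today" : ((S\N)\(S/N))/NP
          [3,4] "city" : NP
    [4,5] "on" : (S/(NP/N))\S
  [5,7] NP/N   <
    [5,6] "chased" : NP
    [6,7] "bone" : (NP/N)\NP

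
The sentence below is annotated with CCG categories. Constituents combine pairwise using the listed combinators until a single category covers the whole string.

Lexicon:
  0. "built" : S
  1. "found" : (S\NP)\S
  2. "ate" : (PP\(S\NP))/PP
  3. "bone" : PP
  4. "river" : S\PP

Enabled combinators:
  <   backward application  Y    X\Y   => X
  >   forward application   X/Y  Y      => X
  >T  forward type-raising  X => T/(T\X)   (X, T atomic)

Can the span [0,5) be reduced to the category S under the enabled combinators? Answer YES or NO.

YES

[0,5] S   <
  [0,4] PP   <
    [0,2] S\NP   <
      [0,1] "built" : S
      [1,2] "found" : (S\NP)\S
    [2,4] PP\(S\NP)   >
      [2,3] "ate" : (PP\(S\NP))/PP
      [3,4] "bone" : PP
  [4,5] "river" : S\PP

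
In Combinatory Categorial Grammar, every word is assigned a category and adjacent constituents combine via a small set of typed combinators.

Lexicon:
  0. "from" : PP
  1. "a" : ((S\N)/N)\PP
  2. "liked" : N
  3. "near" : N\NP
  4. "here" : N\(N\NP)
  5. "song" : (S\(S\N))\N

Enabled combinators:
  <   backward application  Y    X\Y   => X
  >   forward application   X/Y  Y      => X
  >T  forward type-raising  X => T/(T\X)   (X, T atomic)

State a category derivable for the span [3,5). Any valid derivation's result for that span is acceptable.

N

[0,6] S   <
  [0,3] S\N   >
    [0,2] (S\N)/N   <
      [0,1] "from" : PP
      [1,2] "a" : ((S\N)/N)\PP
    [2,3] "liked" : N
  [3,6] S\(S\N)   <
    [3,5] N   <
      [3,4] "near" : N\NP
      [4,5] "here" : N\(N\NP)
    [5,6] "song" : (S\(S\N))\N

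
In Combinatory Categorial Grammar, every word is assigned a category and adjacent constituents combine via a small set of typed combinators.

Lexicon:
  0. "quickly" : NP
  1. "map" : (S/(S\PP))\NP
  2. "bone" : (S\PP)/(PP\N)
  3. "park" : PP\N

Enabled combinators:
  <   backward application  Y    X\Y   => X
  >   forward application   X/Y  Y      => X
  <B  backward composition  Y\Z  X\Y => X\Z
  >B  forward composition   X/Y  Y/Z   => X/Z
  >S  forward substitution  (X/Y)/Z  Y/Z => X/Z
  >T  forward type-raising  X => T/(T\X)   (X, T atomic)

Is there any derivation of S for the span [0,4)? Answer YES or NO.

[0,4] S   >
  [0,2] S/(S\PP)   <
    [0,1] "quickly" : NP
    [1,2] "map" : (S/(S\PP))\NP
  [2,4] S\PP   >
    [2,3] "bone" : (S\PP)/(PP\N)
    [3,4] "park" : PP\N

YES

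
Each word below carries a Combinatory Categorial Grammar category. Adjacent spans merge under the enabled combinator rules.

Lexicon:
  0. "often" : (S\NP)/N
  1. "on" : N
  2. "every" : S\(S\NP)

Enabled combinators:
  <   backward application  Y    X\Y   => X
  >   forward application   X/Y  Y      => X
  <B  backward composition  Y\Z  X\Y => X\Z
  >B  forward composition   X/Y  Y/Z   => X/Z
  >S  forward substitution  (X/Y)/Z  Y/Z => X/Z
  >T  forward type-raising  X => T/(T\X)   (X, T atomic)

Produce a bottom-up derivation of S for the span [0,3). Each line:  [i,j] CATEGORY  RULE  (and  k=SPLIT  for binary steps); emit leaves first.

[0,1] (S\NP)/N  lex  "often"
[1,2] N  lex  "on"
[0,2] S\NP  >  k=1
[2,3] S\(S\NP)  lex  "every"
[0,3] S  <  k=2

[0,3] S   <
  [0,2] S\NP   >
    [0,1] "often" : (S\NP)/N
    [1,2] "on" : N
  [2,3] "every" : S\(S\NP)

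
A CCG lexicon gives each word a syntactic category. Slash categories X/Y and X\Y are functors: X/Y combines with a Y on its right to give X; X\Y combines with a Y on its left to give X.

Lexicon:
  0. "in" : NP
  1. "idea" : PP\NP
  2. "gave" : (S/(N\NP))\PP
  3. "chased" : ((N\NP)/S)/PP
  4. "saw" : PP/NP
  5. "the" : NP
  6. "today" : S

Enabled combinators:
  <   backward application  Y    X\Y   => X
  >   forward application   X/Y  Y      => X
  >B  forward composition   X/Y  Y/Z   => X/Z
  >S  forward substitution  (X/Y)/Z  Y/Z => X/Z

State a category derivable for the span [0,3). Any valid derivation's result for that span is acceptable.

[0,7] S   >
  [0,3] S/(N\NP)   <
    [0,2] PP   <
      [0,1] "in" : NP
      [1,2] "idea" : PP\NP
    [2,3] "gave" : (S/(N\NP))\PP
  [3,7] N\NP   >
    [3,6] (N\NP)/S   >
      [3,4] "chased" : ((N\NP)/S)/PP
      [4,6] PP   >
        [4,5] "saw" : PP/NP
        [5,6] "the" : NP
    [6,7] "today" : S

S/(N\NP)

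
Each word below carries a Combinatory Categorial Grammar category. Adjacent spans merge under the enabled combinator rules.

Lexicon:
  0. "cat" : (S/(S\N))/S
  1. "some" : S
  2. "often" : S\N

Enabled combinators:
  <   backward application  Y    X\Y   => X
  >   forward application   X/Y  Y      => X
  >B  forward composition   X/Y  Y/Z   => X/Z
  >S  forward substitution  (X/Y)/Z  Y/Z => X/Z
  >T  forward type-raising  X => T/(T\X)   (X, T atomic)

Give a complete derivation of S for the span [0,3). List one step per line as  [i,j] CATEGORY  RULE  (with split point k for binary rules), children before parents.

[0,1] (S/(S\N))/S  lex  "cat"
[1,2] S  lex  "some"
[0,2] S/(S\N)  >  k=1
[2,3] S\N  lex  "often"
[0,3] S  >  k=2

[0,3] S   >
  [0,2] S/(S\N)   >
    [0,1] "cat" : (S/(S\N))/S
    [1,2] "some" : S
  [2,3] "often" : S\N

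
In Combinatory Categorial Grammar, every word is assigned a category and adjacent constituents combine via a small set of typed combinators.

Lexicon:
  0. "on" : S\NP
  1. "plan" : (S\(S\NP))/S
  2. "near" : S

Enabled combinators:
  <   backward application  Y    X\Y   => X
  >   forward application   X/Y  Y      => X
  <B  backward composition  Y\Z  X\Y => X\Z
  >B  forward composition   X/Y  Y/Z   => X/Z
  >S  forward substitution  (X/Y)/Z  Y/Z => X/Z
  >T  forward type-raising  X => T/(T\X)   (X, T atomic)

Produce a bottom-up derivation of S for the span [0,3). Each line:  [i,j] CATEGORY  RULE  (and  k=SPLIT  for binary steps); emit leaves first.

[0,3] S   <
  [0,1] "on" : S\NP
  [1,3] S\(S\NP)   >
    [1,2] "plan" : (S\(S\NP))/S
    [2,3] "near" : S

[0,1] S\NP  lex  "on"
[1,2] (S\(S\NP))/S  lex  "plan"
[2,3] S  lex  "near"
[1,3] S\(S\NP)  >  k=2
[0,3] S  <  k=1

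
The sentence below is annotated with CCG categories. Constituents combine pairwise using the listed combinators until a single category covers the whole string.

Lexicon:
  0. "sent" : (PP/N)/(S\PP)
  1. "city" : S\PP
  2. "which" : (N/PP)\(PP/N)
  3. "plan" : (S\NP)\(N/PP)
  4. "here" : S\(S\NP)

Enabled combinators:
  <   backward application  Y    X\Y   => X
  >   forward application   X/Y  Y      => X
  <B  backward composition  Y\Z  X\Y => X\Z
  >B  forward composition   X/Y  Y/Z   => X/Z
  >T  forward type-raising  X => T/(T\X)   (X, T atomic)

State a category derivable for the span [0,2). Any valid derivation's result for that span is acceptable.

PP/N

[0,5] S   <
  [0,4] S\NP   <
    [0,3] N/PP   <
      [0,2] PP/N   >
        [0,1] "sent" : (PP/N)/(S\PP)
        [1,2] "city" : S\PP
      [2,3] "which" : (N/PP)\(PP/N)
    [3,4] "plan" : (S\NP)\(N/PP)
  [4,5] "here" : S\(S\NP)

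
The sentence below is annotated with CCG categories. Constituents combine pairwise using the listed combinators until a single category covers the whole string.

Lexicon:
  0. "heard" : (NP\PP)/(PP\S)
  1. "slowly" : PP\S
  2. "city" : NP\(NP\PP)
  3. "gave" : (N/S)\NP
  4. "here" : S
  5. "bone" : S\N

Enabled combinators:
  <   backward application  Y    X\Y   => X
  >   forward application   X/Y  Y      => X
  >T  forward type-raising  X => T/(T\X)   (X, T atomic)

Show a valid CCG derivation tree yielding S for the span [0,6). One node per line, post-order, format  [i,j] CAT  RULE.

[0,1] (NP\PP)/(PP\S)  lex  "heard"
[1,2] PP\S  lex  "slowly"
[0,2] NP\PP  >  k=1
[2,3] NP\(NP\PP)  lex  "city"
[0,3] NP  <  k=2
[3,4] (N/S)\NP  lex  "gave"
[0,4] N/S  <  k=3
[4,5] S  lex  "here"
[0,5] N  >  k=4
[5,6] S\N  lex  "bone"
[0,6] S  <  k=5

[0,6] S   <
  [0,5] N   >
    [0,4] N/S   <
      [0,3] NP   <
        [0,2] NP\PP   >
          [0,1] "heard" : (NP\PP)/(PP\S)
          [1,2] "slowly" : PP\S
        [2,3] "city" : NP\(NP\PP)
      [3,4] "gave" : (N/S)\NP
    [4,5] "here" : S
  [5,6] "bone" : S\N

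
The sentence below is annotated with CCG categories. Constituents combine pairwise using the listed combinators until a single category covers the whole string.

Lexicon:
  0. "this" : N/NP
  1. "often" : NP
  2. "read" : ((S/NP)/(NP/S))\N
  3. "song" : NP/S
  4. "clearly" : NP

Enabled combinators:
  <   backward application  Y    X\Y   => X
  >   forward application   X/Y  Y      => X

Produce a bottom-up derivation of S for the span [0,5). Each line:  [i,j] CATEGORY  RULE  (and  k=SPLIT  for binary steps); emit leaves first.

[0,5] S   >
  [0,4] S/NP   >
    [0,3] (S/NP)/(NP/S)   <
      [0,2] N   >
        [0,1] "this" : N/NP
        [1,2] "often" : NP
      [2,3] "read" : ((S/NP)/(NP/S))\N
    [3,4] "song" : NP/S
  [4,5] "clearly" : NP

[0,1] N/NP  lex  "this"
[1,2] NP  lex  "often"
[0,2] N  >  k=1
[2,3] ((S/NP)/(NP/S))\N  lex  "read"
[0,3] (S/NP)/(NP/S)  <  k=2
[3,4] NP/S  lex  "song"
[0,4] S/NP  >  k=3
[4,5] NP  lex  "clearly"
[0,5] S  >  k=4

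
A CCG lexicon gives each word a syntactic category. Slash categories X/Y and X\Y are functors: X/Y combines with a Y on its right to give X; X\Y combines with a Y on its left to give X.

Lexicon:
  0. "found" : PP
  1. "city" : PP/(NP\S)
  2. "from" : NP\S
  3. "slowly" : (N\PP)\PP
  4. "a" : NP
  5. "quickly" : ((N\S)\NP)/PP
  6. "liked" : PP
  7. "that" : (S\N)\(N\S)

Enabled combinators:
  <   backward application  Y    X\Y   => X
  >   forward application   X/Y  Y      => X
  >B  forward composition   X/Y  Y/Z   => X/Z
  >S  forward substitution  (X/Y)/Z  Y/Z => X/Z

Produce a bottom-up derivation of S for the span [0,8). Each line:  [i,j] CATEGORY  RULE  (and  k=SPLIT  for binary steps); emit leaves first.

[0,1] PP  lex  "found"
[1,2] PP/(NP\S)  lex  "city"
[2,3] NP\S  lex  "from"
[1,3] PP  >  k=2
[3,4] (N\PP)\PP  lex  "slowly"
[1,4] N\PP  <  k=3
[0,4] N  <  k=1
[4,5] NP  lex  "a"
[5,6] ((N\S)\NP)/PP  lex  "quickly"
[6,7] PP  lex  "liked"
[5,7] (N\S)\NP  >  k=6
[4,7] N\S  <  k=5
[7,8] (S\N)\(N\S)  lex  "that"
[4,8] S\N  <  k=7
[0,8] S  <  k=4

[0,8] S   <
  [0,4] N   <
    [0,1] "found" : PP
    [1,4] N\PP   <
      [1,3] PP   >
        [1,2] "city" : PP/(NP\S)
        [2,3] "from" : NP\S
      [3,4] "slowly" : (N\PP)\PP
  [4,8] S\N   <
    [4,7] N\S   <
      [4,5] "a" : NP
      [5,7] (N\S)\NP   >
        [5,6] "quickly" : ((N\S)\NP)/PP
        [6,7] "liked" : PP
    [7,8] "that" : (S\N)\(N\S)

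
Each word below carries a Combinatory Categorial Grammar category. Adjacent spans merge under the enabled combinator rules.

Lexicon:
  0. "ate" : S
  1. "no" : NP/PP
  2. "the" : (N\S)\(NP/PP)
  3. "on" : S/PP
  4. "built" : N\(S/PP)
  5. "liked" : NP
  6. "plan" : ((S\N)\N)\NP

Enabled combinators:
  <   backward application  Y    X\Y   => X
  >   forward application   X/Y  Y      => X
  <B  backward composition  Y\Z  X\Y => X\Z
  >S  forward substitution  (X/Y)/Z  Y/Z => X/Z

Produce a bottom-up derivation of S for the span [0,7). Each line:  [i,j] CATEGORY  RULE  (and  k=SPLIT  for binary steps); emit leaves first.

[0,7] S   <
  [0,3] N   <
    [0,1] "ate" : S
    [1,3] N\S   <
      [1,2] "no" : NP/PP
      [2,3] "the" : (N\S)\(NP/PP)
  [3,7] S\N   <
    [3,5] N   <
      [3,4] "on" : S/PP
      [4,5] "built" : N\(S/PP)
    [5,7] (S\N)\N   <
      [5,6] "liked" : NP
      [6,7] "plan" : ((S\N)\N)\NP

[0,1] S  lex  "ate"
[1,2] NP/PP  lex  "no"
[2,3] (N\S)\(NP/PP)  lex  "the"
[1,3] N\S  <  k=2
[0,3] N  <  k=1
[3,4] S/PP  lex  "on"
[4,5] N\(S/PP)  lex  "built"
[3,5] N  <  k=4
[5,6] NP  lex  "liked"
[6,7] ((S\N)\N)\NP  lex  "plan"
[5,7] (S\N)\N  <  k=6
[3,7] S\N  <  k=5
[0,7] S  <  k=3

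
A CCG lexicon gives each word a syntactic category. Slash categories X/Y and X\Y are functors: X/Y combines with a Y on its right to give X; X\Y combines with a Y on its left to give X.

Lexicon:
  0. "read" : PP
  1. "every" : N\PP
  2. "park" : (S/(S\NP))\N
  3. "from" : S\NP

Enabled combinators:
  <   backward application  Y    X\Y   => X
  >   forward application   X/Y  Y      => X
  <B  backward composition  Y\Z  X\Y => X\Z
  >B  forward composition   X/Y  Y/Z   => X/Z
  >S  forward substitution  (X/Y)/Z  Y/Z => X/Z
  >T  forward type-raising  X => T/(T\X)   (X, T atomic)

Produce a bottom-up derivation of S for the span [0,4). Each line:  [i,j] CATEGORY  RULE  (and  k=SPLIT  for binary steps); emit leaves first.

[0,1] PP  lex  "read"
[0,1] N/(N\PP)  >T
[1,2] N\PP  lex  "every"
[0,2] N  >  k=1
[2,3] (S/(S\NP))\N  lex  "park"
[0,3] S/(S\NP)  <  k=2
[3,4] S\NP  lex  "from"
[0,4] S  >  k=3

[0,4] S   >
  [0,3] S/(S\NP)   <
    [0,2] N   >
      [0,1] N/(N\PP)   >T
        [0,1] "read" : PP
      [1,2] "every" : N\PP
    [2,3] "park" : (S/(S\NP))\N
  [3,4] "from" : S\NP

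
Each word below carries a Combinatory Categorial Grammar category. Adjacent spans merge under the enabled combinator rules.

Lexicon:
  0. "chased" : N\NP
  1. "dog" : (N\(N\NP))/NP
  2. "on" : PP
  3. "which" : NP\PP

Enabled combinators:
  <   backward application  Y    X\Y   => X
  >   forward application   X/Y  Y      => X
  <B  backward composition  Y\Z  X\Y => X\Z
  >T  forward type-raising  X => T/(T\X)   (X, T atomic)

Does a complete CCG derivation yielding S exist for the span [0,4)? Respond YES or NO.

N\NP (N\(N\NP))/NP PP NP\PP
CKY chart[0,4] = {N, N/(N\N), NP/(NP\N), PP/(PP\N), S/(S\N)}; S ∉ chart

NO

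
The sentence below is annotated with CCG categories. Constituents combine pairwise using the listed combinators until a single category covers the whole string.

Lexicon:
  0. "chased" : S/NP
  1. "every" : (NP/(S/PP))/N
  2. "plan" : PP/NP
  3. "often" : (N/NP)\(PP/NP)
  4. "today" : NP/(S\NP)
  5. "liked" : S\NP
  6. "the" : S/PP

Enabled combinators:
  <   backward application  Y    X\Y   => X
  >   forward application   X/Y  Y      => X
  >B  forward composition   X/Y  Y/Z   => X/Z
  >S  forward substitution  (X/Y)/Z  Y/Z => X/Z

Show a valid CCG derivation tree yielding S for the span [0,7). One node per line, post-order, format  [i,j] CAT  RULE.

[0,7] S   >
  [0,1] "chased" : S/NP
  [1,7] NP   >
    [1,6] NP/(S/PP)   >
      [1,2] "every" : (NP/(S/PP))/N
      [2,6] N   >
        [2,4] N/NP   <
          [2,3] "plan" : PP/NP
          [3,4] "often" : (N/NP)\(PP/NP)
        [4,6] NP   >
          [4,5] "today" : NP/(S\NP)
          [5,6] "liked" : S\NP
    [6,7] "the" : S/PP

[0,1] S/NP  lex  "chased"
[1,2] (NP/(S/PP))/N  lex  "every"
[2,3] PP/NP  lex  "plan"
[3,4] (N/NP)\(PP/NP)  lex  "often"
[2,4] N/NP  <  k=3
[4,5] NP/(S\NP)  lex  "today"
[5,6] S\NP  lex  "liked"
[4,6] NP  >  k=5
[2,6] N  >  k=4
[1,6] NP/(S/PP)  >  k=2
[6,7] S/PP  lex  "the"
[1,7] NP  >  k=6
[0,7] S  >  k=1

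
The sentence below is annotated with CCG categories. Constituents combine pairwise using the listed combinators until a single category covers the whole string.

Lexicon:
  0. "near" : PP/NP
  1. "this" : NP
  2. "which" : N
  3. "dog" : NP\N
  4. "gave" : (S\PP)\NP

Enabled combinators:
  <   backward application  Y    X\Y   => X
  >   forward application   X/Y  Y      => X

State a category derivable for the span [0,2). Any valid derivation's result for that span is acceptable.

[0,5] S   <
  [0,2] PP   >
    [0,1] "near" : PP/NP
    [1,2] "this" : NP
  [2,5] S\PP   <
    [2,4] NP   <
      [2,3] "which" : N
      [3,4] "dog" : NP\N
    [4,5] "gave" : (S\PP)\NP

PP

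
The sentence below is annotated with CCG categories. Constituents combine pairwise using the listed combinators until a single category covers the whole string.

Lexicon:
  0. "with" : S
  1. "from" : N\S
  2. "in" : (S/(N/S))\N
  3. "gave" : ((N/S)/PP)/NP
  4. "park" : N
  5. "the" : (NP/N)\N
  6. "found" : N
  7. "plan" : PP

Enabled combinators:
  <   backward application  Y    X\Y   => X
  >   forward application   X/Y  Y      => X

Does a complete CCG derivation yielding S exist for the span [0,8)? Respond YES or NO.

[0,8] S   >
  [0,3] S/(N/S)   <
    [0,2] N   <
      [0,1] "with" : S
      [1,2] "from" : N\S
    [2,3] "in" : (S/(N/S))\N
  [3,8] N/S   >
    [3,7] (N/S)/PP   >
      [3,4] "gave" : ((N/S)/PP)/NP
      [4,7] NP   >
        [4,6] NP/N   <
          [4,5] "park" : N
          [5,6] "the" : (NP/N)\N
        [6,7] "found" : N
    [7,8] "plan" : PP

YES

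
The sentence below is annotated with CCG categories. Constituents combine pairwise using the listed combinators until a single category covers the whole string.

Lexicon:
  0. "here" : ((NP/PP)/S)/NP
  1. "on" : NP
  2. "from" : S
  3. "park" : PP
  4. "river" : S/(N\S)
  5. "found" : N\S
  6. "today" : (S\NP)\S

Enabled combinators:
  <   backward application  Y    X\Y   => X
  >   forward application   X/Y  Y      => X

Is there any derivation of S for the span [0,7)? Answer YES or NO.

YES

[0,7] S   <
  [0,4] NP   >
    [0,3] NP/PP   >
      [0,2] (NP/PP)/S   >
        [0,1] "here" : ((NP/PP)/S)/NP
        [1,2] "on" : NP
      [2,3] "from" : S
    [3,4] "park" : PP
  [4,7] S\NP   <
    [4,6] S   >
      [4,5] "river" : S/(N\S)
      [5,6] "found" : N\S
    [6,7] "today" : (S\NP)\S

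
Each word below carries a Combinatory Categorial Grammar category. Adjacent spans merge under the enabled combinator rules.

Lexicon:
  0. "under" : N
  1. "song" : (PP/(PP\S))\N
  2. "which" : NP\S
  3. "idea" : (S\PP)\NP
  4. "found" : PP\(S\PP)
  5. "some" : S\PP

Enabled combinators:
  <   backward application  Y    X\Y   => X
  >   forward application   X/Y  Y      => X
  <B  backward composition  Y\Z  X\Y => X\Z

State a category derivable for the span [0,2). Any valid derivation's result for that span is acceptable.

[0,6] S   <
  [0,5] PP   >
    [0,2] PP/(PP\S)   <
      [0,1] "under" : N
      [1,2] "song" : (PP/(PP\S))\N
    [2,5] PP\S   <B
      [2,3] "which" : NP\S
      [3,5] PP\NP   <B
        [3,4] "idea" : (S\PP)\NP
        [4,5] "found" : PP\(S\PP)
  [5,6] "some" : S\PP

PP/(PP\S)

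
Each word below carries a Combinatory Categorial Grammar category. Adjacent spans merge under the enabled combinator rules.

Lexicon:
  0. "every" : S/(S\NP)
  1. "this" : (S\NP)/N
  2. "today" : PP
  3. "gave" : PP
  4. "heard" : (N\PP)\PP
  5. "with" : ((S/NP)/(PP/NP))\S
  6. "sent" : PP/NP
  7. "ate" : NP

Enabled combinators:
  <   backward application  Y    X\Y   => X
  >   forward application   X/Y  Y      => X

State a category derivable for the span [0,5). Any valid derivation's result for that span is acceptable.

[0,8] S   >
  [0,7] S/NP   >
    [0,6] (S/NP)/(PP/NP)   <
      [0,5] S   >
        [0,1] "every" : S/(S\NP)
        [1,5] S\NP   >
          [1,2] "this" : (S\NP)/N
          [2,5] N   <
            [2,3] "today" : PP
            [3,5] N\PP   <
              [3,4] "gave" : PP
              [4,5] "heard" : (N\PP)\PP
      [5,6] "with" : ((S/NP)/(PP/NP))\S
    [6,7] "sent" : PP/NP
  [7,8] "ate" : NP

S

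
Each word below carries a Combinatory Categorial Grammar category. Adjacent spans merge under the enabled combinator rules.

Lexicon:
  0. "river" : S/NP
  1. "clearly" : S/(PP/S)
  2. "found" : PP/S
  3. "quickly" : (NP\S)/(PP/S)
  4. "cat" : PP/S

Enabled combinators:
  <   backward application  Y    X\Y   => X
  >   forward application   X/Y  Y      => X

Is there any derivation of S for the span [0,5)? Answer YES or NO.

[0,5] S   >
  [0,1] "river" : S/NP
  [1,5] NP   <
    [1,3] S   >
      [1,2] "clearly" : S/(PP/S)
      [2,3] "found" : PP/S
    [3,5] NP\S   >
      [3,4] "quickly" : (NP\S)/(PP/S)
      [4,5] "cat" : PP/S

YES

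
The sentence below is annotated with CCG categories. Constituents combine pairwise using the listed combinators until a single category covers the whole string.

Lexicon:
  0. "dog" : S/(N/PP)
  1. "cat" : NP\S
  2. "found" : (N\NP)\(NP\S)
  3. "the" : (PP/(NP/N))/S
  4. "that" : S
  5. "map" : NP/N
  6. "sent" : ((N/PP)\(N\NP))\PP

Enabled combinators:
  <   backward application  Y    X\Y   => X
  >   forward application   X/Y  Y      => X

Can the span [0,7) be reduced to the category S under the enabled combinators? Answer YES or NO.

[0,7] S   >
  [0,1] "dog" : S/(N/PP)
  [1,7] N/PP   <
    [1,3] N\NP   <
      [1,2] "cat" : NP\S
      [2,3] "found" : (N\NP)\(NP\S)
    [3,7] (N/PP)\(N\NP)   <
      [3,6] PP   >
        [3,5] PP/(NP/N)   >
          [3,4] "the" : (PP/(NP/N))/S
          [4,5] "that" : S
        [5,6] "map" : NP/N
      [6,7] "sent" : ((N/PP)\(N\NP))\PP

YES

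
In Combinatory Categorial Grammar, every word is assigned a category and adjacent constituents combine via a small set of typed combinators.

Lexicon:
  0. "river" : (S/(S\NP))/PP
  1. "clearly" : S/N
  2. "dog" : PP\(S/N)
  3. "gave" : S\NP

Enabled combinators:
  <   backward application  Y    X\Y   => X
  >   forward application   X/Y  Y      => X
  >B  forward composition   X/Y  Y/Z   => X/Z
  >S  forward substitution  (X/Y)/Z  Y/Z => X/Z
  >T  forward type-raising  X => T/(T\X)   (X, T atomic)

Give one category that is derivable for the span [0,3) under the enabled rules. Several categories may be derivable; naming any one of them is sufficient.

S/(S\NP)

[0,4] S   >
  [0,3] S/(S\NP)   >
    [0,1] "river" : (S/(S\NP))/PP
    [1,3] PP   <
      [1,2] "clearly" : S/N
      [2,3] "dog" : PP\(S/N)
  [3,4] "gave" : S\NP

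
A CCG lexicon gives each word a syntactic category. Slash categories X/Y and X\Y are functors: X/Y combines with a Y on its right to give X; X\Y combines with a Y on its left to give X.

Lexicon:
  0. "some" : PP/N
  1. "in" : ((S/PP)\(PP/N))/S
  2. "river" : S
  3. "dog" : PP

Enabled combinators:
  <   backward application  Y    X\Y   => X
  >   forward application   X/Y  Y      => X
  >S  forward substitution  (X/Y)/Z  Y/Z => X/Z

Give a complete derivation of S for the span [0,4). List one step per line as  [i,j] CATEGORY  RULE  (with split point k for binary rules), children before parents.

[0,4] S   >
  [0,3] S/PP   <
    [0,1] "some" : PP/N
    [1,3] (S/PP)\(PP/N)   >
      [1,2] "in" : ((S/PP)\(PP/N))/S
      [2,3] "river" : S
  [3,4] "dog" : PP

[0,1] PP/N  lex  "some"
[1,2] ((S/PP)\(PP/N))/S  lex  "in"
[2,3] S  lex  "river"
[1,3] (S/PP)\(PP/N)  >  k=2
[0,3] S/PP  <  k=1
[3,4] PP  lex  "dog"
[0,4] S  >  k=3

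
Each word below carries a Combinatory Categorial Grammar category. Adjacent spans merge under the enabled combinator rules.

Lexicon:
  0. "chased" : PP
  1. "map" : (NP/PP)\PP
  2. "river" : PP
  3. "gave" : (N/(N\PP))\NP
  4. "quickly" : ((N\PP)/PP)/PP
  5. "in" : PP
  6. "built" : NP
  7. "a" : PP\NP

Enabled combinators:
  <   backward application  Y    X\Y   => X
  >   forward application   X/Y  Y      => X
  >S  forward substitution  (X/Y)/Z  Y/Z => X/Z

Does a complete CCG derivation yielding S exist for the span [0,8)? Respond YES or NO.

PP (NP/PP)\PP PP (N/(N\PP))\NP ((N\PP)/PP)/PP PP NP PP\NP
CKY chart[0,8] = {N}; S ∉ chart

NO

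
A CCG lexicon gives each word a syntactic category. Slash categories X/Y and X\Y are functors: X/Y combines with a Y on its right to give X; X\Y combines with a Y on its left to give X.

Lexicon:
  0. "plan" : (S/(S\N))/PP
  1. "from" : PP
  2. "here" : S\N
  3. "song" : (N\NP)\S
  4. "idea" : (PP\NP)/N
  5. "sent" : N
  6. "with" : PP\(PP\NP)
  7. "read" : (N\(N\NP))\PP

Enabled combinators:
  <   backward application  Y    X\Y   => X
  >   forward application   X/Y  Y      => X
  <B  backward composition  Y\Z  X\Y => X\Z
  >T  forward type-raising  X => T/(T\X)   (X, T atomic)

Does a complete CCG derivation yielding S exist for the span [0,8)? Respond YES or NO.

(S/(S\N))/PP PP S\N (N\NP)\S (PP\NP)/N N PP\(PP\NP) (N\(N\NP))\PP
CKY chart[0,8] = {N, N/(N\N), NP/(NP\N), PP/(PP\N), S/(S\N)}; S ∉ chart

NO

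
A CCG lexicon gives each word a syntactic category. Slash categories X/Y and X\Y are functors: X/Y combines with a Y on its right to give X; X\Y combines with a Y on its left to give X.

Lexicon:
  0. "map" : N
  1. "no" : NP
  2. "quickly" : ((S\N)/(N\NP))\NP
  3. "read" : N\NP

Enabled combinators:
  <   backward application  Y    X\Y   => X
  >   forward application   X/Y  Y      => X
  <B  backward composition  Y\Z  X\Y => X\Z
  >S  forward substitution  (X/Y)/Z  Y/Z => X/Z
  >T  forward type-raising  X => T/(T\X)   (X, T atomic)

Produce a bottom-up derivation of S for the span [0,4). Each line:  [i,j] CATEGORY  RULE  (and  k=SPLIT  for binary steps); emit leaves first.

[0,4] S   <
  [0,1] "map" : N
  [1,4] S\N   >
    [1,3] (S\N)/(N\NP)   <
      [1,2] "no" : NP
      [2,3] "quickly" : ((S\N)/(N\NP))\NP
    [3,4] "read" : N\NP

[0,1] N  lex  "map"
[1,2] NP  lex  "no"
[2,3] ((S\N)/(N\NP))\NP  lex  "quickly"
[1,3] (S\N)/(N\NP)  <  k=2
[3,4] N\NP  lex  "read"
[1,4] S\N  >  k=3
[0,4] S  <  k=1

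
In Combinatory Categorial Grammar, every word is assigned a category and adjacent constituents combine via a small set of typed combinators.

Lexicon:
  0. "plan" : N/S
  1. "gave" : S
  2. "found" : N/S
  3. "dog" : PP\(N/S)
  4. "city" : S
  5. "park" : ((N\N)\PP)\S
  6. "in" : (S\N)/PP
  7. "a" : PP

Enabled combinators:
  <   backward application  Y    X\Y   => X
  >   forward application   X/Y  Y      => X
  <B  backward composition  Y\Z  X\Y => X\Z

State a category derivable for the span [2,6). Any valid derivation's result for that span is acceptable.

N\N

[0,8] S   <
  [0,2] N   >
    [0,1] "plan" : N/S
    [1,2] "gave" : S
  [2,8] S\N   <B
    [2,6] N\N   <
      [2,4] PP   <
        [2,3] "found" : N/S
        [3,4] "dog" : PP\(N/S)
      [4,6] (N\N)\PP   <
        [4,5] "city" : S
        [5,6] "park" : ((N\N)\PP)\S
    [6,8] S\N   >
      [6,7] "in" : (S\N)/PP
      [7,8] "a" : PP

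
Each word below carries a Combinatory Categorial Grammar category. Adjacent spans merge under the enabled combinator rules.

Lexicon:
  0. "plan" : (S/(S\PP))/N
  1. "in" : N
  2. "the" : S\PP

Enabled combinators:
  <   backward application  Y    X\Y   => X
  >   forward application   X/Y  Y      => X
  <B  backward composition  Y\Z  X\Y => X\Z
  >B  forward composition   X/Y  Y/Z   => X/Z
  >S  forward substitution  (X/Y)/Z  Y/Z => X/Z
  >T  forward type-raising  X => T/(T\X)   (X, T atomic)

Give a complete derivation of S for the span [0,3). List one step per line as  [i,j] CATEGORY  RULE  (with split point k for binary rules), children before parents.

[0,3] S   >
  [0,2] S/(S\PP)   >
    [0,1] "plan" : (S/(S\PP))/N
    [1,2] "in" : N
  [2,3] "the" : S\PP

[0,1] (S/(S\PP))/N  lex  "plan"
[1,2] N  lex  "in"
[0,2] S/(S\PP)  >  k=1
[2,3] S\PP  lex  "the"
[0,3] S  >  k=2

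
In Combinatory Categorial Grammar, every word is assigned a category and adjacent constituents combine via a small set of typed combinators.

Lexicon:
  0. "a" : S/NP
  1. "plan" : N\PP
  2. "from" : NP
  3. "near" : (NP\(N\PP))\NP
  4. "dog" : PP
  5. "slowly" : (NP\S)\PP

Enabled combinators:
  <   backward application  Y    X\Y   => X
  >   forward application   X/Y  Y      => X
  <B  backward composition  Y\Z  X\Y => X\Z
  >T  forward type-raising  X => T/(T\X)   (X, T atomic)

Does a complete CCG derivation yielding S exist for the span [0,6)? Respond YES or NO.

S/NP N\PP NP (NP\(N\PP))\NP PP (NP\S)\PP
CKY chart[0,6] = {N/(N\NP), NP, NP/(NP\NP), PP/(PP\NP), S/(S\NP)}; S ∉ chart

NO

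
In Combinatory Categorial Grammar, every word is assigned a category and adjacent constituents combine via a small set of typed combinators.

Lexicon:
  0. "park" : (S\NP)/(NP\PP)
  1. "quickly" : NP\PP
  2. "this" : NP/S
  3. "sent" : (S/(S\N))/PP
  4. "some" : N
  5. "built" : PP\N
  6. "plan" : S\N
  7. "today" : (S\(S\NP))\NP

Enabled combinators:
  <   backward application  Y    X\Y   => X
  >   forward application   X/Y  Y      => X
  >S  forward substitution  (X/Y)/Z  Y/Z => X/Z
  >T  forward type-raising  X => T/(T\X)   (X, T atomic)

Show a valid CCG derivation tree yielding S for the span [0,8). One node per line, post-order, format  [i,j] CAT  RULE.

[0,8] S   <
  [0,2] S\NP   >
    [0,1] "park" : (S\NP)/(NP\PP)
    [1,2] "quickly" : NP\PP
  [2,8] S\(S\NP)   <
    [2,7] NP   >
      [2,3] "this" : NP/S
      [3,7] S   >
        [3,6] S/(S\N)   >
          [3,4] "sent" : (S/(S\N))/PP
          [4,6] PP   <
            [4,5] "some" : N
            [5,6] "built" : PP\N
        [6,7] "plan" : S\N
    [7,8] "today" : (S\(S\NP))\NP

[0,1] (S\NP)/(NP\PP)  lex  "park"
[1,2] NP\PP  lex  "quickly"
[0,2] S\NP  >  k=1
[2,3] NP/S  lex  "this"
[3,4] (S/(S\N))/PP  lex  "sent"
[4,5] N  lex  "some"
[5,6] PP\N  lex  "built"
[4,6] PP  <  k=5
[3,6] S/(S\N)  >  k=4
[6,7] S\N  lex  "plan"
[3,7] S  >  k=6
[2,7] NP  >  k=3
[7,8] (S\(S\NP))\NP  lex  "today"
[2,8] S\(S\NP)  <  k=7
[0,8] S  <  k=2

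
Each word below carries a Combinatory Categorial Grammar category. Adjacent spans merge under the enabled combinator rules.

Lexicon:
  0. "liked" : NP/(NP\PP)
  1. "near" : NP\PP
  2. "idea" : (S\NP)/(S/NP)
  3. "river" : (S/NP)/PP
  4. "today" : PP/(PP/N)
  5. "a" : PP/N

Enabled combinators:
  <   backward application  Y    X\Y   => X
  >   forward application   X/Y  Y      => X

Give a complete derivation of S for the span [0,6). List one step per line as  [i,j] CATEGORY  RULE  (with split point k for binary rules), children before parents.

[0,1] NP/(NP\PP)  lex  "liked"
[1,2] NP\PP  lex  "near"
[0,2] NP  >  k=1
[2,3] (S\NP)/(S/NP)  lex  "idea"
[3,4] (S/NP)/PP  lex  "river"
[4,5] PP/(PP/N)  lex  "today"
[5,6] PP/N  lex  "a"
[4,6] PP  >  k=5
[3,6] S/NP  >  k=4
[2,6] S\NP  >  k=3
[0,6] S  <  k=2

[0,6] S   <
  [0,2] NP   >
    [0,1] "liked" : NP/(NP\PP)
    [1,2] "near" : NP\PP
  [2,6] S\NP   >
    [2,3] "idea" : (S\NP)/(S/NP)
    [3,6] S/NP   >
      [3,4] "river" : (S/NP)/PP
      [4,6] PP   >
        [4,5] "today" : PP/(PP/N)
        [5,6] "a" : PP/N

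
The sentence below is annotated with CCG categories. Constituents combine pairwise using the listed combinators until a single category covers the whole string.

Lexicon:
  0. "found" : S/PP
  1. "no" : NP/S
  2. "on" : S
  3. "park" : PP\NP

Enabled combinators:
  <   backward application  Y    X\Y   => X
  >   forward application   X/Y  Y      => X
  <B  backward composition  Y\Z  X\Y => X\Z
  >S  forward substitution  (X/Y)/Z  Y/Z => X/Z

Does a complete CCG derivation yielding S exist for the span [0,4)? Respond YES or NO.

[0,4] S   >
  [0,1] "found" : S/PP
  [1,4] PP   <
    [1,3] NP   >
      [1,2] "no" : NP/S
      [2,3] "on" : S
    [3,4] "park" : PP\NP

YES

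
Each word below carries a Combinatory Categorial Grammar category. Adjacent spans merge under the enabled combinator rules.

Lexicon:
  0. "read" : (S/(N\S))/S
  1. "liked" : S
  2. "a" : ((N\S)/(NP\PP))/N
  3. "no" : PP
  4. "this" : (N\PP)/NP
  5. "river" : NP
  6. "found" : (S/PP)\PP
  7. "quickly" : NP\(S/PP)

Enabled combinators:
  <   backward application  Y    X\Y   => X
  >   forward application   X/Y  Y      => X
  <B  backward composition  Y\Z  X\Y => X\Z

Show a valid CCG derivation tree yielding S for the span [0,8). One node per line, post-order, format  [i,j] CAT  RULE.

[0,1] (S/(N\S))/S  lex  "read"
[1,2] S  lex  "liked"
[0,2] S/(N\S)  >  k=1
[2,3] ((N\S)/(NP\PP))/N  lex  "a"
[3,4] PP  lex  "no"
[4,5] (N\PP)/NP  lex  "this"
[5,6] NP  lex  "river"
[4,6] N\PP  >  k=5
[3,6] N  <  k=4
[2,6] (N\S)/(NP\PP)  >  k=3
[6,7] (S/PP)\PP  lex  "found"
[7,8] NP\(S/PP)  lex  "quickly"
[6,8] NP\PP  <B  k=7
[2,8] N\S  >  k=6
[0,8] S  >  k=2

[0,8] S   >
  [0,2] S/(N\S)   >
    [0,1] "read" : (S/(N\S))/S
    [1,2] "liked" : S
  [2,8] N\S   >
    [2,6] (N\S)/(NP\PP)   >
      [2,3] "a" : ((N\S)/(NP\PP))/N
      [3,6] N   <
        [3,4] "no" : PP
        [4,6] N\PP   >
          [4,5] "this" : (N\PP)/NP
          [5,6] "river" : NP
    [6,8] NP\PP   <B
      [6,7] "found" : (S/PP)\PP
      [7,8] "quickly" : NP\(S/PP)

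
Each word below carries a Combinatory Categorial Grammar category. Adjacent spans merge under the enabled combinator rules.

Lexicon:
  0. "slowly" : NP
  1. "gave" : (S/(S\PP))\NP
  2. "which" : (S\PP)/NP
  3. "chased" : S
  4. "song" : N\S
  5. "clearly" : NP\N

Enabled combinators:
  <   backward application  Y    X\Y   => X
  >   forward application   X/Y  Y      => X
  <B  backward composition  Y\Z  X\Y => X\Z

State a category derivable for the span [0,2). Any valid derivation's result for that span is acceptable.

[0,6] S   >
  [0,2] S/(S\PP)   <
    [0,1] "slowly" : NP
    [1,2] "gave" : (S/(S\PP))\NP
  [2,6] S\PP   >
    [2,3] "which" : (S\PP)/NP
    [3,6] NP   <
      [3,4] "chased" : S
      [4,6] NP\S   <B
        [4,5] "song" : N\S
        [5,6] "clearly" : NP\N

S/(S\PP)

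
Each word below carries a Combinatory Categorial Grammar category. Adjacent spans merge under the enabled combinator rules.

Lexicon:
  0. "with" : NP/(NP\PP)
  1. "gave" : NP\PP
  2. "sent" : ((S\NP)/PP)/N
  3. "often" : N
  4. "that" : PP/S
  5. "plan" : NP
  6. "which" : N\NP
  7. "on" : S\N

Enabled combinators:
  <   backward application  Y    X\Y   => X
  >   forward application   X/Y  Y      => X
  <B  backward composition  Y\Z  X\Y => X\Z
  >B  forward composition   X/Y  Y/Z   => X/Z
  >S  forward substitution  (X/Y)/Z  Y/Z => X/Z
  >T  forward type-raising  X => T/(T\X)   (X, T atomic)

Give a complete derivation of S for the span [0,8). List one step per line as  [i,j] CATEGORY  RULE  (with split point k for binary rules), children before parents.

[0,1] NP/(NP\PP)  lex  "with"
[1,2] NP\PP  lex  "gave"
[0,2] NP  >  k=1
[2,3] ((S\NP)/PP)/N  lex  "sent"
[3,4] N  lex  "often"
[2,4] (S\NP)/PP  >  k=3
[4,5] PP/S  lex  "that"
[5,6] NP  lex  "plan"
[5,6] N/(N\NP)  >T
[6,7] N\NP  lex  "which"
[5,7] N  >  k=6
[7,8] S\N  lex  "on"
[5,8] S  <  k=7
[4,8] PP  >  k=5
[2,8] S\NP  >  k=4
[0,8] S  <  k=2

[0,8] S   <
  [0,2] NP   >
    [0,1] "with" : NP/(NP\PP)
    [1,2] "gave" : NP\PP
  [2,8] S\NP   >
    [2,4] (S\NP)/PP   >
      [2,3] "sent" : ((S\NP)/PP)/N
      [3,4] "often" : N
    [4,8] PP   >
      [4,5] "that" : PP/S
      [5,8] S   <
        [5,7] N   >
          [5,6] N/(N\NP)   >T
            [5,6] "plan" : NP
          [6,7] "which" : N\NP
        [7,8] "on" : S\N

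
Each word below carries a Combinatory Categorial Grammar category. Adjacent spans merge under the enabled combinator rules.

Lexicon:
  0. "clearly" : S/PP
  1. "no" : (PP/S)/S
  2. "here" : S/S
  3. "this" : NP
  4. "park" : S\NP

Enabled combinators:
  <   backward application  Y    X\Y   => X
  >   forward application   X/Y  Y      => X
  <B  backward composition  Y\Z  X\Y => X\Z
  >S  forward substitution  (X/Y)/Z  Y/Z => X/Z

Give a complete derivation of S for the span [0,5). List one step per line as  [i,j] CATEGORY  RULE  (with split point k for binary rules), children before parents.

[0,5] S   >
  [0,1] "clearly" : S/PP
  [1,5] PP   >
    [1,3] PP/S   >S
      [1,2] "no" : (PP/S)/S
      [2,3] "here" : S/S
    [3,5] S   <
      [3,4] "this" : NP
      [4,5] "park" : S\NP

[0,1] S/PP  lex  "clearly"
[1,2] (PP/S)/S  lex  "no"
[2,3] S/S  lex  "here"
[1,3] PP/S  >S  k=2
[3,4] NP  lex  "this"
[4,5] S\NP  lex  "park"
[3,5] S  <  k=4
[1,5] PP  >  k=3
[0,5] S  >  k=1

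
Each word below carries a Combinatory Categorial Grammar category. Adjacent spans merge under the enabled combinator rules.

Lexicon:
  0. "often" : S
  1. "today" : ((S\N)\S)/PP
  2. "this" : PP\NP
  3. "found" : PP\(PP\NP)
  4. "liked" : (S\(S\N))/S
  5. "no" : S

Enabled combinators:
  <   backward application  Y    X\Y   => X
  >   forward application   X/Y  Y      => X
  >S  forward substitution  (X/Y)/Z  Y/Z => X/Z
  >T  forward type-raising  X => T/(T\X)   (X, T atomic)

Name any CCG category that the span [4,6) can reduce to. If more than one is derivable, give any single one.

[0,6] S   <
  [0,4] S\N   <
    [0,1] "often" : S
    [1,4] (S\N)\S   >
      [1,2] "today" : ((S\N)\S)/PP
      [2,4] PP   <
        [2,3] "this" : PP\NP
        [3,4] "found" : PP\(PP\NP)
  [4,6] S\(S\N)   >
    [4,5] "liked" : (S\(S\N))/S
    [5,6] "no" : S

S\(S\N)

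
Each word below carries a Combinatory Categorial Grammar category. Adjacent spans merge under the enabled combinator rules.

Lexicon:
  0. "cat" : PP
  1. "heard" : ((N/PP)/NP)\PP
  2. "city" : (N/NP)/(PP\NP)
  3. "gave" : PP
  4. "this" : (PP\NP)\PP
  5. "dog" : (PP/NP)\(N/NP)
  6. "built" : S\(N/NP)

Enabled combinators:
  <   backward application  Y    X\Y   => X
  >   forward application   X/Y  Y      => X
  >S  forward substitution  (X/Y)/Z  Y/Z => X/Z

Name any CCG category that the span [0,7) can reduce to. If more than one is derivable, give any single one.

[0,7] S   <
  [0,6] N/NP   >S
    [0,2] (N/PP)/NP   <
      [0,1] "cat" : PP
      [1,2] "heard" : ((N/PP)/NP)\PP
    [2,6] PP/NP   <
      [2,5] N/NP   >
        [2,3] "city" : (N/NP)/(PP\NP)
        [3,5] PP\NP   <
          [3,4] "gave" : PP
          [4,5] "this" : (PP\NP)\PP
      [5,6] "dog" : (PP/NP)\(N/NP)
  [6,7] "built" : S\(N/NP)

S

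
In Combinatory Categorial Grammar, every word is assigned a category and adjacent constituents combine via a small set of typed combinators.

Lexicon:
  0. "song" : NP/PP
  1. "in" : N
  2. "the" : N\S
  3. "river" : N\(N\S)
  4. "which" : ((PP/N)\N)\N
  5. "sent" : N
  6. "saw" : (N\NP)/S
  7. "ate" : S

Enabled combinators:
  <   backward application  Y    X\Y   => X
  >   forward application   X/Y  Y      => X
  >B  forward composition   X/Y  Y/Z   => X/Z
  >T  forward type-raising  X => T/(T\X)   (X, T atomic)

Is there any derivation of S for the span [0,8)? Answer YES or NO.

NP/PP N N\S N\(N\S) ((PP/N)\N)\N N (N\NP)/S S
CKY chart[0,8] = {N, N/(N\N), N/(S\S), NP/(NP\N), PP/(PP\N), S/(S\N)}; S ∉ chart

NO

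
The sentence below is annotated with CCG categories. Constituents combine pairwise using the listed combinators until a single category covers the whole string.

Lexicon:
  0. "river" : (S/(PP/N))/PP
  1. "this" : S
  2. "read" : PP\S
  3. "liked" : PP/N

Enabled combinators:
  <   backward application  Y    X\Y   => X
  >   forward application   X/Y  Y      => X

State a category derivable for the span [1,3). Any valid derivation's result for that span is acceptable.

PP

[0,4] S   >
  [0,3] S/(PP/N)   >
    [0,1] "river" : (S/(PP/N))/PP
    [1,3] PP   <
      [1,2] "this" : S
      [2,3] "read" : PP\S
  [3,4] "liked" : PP/N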